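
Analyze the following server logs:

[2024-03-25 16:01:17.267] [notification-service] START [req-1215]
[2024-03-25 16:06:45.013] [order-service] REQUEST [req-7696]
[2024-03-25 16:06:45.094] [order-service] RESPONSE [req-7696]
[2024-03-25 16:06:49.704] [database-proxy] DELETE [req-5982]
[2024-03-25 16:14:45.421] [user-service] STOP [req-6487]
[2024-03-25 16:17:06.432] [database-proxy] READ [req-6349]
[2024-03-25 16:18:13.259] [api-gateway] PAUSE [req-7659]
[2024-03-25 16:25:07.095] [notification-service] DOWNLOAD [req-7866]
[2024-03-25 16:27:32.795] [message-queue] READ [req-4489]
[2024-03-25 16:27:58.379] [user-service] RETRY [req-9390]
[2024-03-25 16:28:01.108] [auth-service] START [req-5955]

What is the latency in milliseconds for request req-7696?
81

To calculate latency:

1. Find REQUEST with id req-7696: 2024-03-25 16:06:45.013
2. Find RESPONSE with id req-7696: 2024-03-25 16:06:45.094
3. Latency: 2024-03-25 16:06:45.094 - 2024-03-25 16:06:45.013 = 81ms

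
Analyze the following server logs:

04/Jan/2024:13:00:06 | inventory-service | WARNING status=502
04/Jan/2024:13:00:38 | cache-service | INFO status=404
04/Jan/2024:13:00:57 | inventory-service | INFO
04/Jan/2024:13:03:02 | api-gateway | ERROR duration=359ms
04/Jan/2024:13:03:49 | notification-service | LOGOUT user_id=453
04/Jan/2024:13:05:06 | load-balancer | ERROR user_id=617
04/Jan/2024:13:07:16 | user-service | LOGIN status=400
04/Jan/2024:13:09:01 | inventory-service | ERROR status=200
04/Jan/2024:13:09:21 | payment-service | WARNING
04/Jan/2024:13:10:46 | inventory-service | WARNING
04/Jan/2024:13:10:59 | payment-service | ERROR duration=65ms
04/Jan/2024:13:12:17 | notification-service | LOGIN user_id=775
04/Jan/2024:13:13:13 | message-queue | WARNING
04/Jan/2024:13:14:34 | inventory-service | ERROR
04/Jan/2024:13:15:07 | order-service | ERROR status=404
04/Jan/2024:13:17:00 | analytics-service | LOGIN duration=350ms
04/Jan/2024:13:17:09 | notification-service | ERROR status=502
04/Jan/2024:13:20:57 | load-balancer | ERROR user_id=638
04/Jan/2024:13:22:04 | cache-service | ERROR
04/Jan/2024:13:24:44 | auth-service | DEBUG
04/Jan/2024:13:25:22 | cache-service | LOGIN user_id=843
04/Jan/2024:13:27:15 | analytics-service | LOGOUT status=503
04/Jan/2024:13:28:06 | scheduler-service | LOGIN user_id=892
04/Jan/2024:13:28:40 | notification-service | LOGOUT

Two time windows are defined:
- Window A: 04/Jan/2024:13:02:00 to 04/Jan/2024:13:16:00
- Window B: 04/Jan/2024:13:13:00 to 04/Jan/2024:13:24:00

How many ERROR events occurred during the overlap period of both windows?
2

To find overlap events:

1. Window A: 04/Jan/2024:13:02:00 to 04/Jan/2024:13:16:00
2. Window B: 04/Jan/2024:13:13:00 to 04/Jan/2024:13:24:00
3. Overlap period: 04/Jan/2024:13:13:00 to 04/Jan/2024:13:16:00
4. Count ERROR events in overlap: 2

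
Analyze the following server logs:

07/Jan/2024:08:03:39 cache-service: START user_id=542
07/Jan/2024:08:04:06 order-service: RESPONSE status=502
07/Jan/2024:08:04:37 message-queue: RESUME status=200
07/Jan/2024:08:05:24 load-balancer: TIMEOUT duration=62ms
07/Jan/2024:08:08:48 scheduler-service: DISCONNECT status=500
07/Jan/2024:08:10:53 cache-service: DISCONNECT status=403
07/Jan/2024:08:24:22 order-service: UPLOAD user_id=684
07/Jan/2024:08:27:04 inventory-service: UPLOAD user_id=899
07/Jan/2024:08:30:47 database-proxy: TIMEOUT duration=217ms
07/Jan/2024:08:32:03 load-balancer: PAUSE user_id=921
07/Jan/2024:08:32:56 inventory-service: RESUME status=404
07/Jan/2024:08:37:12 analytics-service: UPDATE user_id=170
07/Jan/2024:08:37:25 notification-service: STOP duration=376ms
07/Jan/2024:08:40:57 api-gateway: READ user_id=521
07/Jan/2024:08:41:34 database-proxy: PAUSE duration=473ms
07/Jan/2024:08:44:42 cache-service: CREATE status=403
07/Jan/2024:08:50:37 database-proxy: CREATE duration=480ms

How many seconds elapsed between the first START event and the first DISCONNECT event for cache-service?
434

To find the time between events:

1. Locate the first START event for cache-service: 07/Jan/2024:08:03:39
2. Locate the first DISCONNECT event for cache-service: 07/Jan/2024:08:10:53
3. Calculate the difference: 07/Jan/2024:08:10:53 - 07/Jan/2024:08:03:39 = 434 seconds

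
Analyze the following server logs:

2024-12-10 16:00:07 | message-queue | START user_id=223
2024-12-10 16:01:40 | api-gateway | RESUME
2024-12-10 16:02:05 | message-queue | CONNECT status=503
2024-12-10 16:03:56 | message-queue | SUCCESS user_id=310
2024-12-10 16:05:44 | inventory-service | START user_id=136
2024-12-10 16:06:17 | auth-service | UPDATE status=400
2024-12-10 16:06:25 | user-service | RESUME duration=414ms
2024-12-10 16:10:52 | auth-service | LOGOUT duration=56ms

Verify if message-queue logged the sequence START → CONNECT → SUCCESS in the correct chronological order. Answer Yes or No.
Yes

To verify sequence order:

1. Find all events in sequence START → CONNECT → SUCCESS for message-queue
2. Extract their timestamps
3. Check if timestamps are in ascending order
4. Result: Yes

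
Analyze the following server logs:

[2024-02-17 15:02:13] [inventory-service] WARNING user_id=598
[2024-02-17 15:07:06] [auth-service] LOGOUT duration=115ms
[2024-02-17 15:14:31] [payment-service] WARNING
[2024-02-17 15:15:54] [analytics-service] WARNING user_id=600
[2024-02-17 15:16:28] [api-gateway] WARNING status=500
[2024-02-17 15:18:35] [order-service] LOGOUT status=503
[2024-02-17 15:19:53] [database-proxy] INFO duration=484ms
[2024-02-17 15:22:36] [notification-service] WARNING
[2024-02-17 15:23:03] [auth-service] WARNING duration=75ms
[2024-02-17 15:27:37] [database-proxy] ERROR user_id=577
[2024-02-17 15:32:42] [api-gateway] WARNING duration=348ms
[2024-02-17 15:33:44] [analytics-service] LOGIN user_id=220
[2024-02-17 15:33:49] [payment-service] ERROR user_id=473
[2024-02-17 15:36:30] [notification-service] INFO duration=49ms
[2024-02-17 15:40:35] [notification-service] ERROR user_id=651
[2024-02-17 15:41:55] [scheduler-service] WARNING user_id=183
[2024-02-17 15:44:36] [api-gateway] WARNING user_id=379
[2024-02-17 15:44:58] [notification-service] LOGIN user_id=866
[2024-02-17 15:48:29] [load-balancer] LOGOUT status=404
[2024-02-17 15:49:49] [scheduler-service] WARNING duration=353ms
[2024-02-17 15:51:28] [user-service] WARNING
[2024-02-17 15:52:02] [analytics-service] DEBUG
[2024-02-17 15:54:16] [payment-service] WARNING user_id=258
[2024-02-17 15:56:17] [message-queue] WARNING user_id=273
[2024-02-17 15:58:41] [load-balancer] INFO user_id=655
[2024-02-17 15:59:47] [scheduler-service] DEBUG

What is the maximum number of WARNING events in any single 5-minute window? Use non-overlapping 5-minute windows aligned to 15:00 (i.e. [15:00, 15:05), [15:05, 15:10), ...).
2

To find the burst window:

1. Divide the log period into non-overlapping 5-minute windows starting at 15:00
2. Count WARNING events in each window
3. Find the window with maximum count
4. Maximum events in a window: 2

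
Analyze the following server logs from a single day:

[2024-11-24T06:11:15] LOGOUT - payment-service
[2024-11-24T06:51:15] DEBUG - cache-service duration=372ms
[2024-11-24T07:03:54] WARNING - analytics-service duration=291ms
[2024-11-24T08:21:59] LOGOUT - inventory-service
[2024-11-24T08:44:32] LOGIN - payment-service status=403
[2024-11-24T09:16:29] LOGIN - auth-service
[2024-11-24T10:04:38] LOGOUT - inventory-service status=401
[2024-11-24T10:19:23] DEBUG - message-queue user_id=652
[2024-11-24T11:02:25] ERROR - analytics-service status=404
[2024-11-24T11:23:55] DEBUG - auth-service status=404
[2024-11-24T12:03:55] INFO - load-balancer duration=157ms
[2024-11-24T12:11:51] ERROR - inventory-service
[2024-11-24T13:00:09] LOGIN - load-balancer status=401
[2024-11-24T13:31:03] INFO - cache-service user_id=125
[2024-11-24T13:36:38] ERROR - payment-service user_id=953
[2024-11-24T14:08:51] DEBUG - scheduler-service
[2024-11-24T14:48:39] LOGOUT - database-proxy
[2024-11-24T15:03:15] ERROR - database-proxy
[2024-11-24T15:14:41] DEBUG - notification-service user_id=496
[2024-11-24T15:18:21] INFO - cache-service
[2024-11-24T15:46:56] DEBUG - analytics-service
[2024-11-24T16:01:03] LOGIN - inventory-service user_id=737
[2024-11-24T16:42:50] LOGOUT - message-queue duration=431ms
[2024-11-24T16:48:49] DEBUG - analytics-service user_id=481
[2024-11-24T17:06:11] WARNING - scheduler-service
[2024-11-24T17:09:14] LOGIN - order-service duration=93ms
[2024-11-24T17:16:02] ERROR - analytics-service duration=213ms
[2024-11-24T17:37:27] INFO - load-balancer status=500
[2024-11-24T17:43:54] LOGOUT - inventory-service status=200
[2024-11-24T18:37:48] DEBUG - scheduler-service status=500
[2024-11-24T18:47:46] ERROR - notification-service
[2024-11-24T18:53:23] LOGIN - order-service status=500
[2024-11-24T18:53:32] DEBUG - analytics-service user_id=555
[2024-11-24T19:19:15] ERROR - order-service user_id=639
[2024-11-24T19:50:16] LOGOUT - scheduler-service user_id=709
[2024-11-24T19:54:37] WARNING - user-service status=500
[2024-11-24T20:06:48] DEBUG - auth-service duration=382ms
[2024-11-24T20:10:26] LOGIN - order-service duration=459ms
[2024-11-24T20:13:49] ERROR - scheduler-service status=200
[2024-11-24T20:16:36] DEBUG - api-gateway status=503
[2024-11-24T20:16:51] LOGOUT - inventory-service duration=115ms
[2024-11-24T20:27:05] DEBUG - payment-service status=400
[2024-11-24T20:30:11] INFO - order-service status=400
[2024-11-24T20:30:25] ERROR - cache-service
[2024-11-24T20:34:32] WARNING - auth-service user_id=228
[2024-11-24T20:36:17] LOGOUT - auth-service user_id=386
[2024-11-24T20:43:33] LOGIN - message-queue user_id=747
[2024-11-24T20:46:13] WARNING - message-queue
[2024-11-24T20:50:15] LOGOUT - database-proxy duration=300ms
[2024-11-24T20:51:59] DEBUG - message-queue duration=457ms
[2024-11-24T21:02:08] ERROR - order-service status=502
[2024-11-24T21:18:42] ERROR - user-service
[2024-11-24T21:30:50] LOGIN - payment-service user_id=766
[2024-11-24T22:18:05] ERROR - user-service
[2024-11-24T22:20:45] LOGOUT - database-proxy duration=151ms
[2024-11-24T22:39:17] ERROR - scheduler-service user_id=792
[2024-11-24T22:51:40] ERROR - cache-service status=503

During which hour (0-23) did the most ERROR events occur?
22

To find the peak hour:

1. Group all ERROR events by hour
2. Count events in each hour
3. Find hour with maximum count
4. Peak hour: 22 (with 3 events)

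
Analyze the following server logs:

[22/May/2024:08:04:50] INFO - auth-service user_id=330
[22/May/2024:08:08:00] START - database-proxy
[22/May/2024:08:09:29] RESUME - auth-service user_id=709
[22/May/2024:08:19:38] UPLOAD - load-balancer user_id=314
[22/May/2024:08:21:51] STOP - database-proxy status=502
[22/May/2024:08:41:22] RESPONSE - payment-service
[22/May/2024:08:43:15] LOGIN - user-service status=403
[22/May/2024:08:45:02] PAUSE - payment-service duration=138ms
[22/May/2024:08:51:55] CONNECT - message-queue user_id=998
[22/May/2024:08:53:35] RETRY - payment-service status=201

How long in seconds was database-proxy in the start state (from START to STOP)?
831

To calculate state duration:

1. Find START event for database-proxy: 22/May/2024:08:08:00
2. Find STOP event for database-proxy: 22/May/2024:08:21:51
3. Calculate duration: 22/May/2024:08:21:51 - 22/May/2024:08:08:00 = 831 seconds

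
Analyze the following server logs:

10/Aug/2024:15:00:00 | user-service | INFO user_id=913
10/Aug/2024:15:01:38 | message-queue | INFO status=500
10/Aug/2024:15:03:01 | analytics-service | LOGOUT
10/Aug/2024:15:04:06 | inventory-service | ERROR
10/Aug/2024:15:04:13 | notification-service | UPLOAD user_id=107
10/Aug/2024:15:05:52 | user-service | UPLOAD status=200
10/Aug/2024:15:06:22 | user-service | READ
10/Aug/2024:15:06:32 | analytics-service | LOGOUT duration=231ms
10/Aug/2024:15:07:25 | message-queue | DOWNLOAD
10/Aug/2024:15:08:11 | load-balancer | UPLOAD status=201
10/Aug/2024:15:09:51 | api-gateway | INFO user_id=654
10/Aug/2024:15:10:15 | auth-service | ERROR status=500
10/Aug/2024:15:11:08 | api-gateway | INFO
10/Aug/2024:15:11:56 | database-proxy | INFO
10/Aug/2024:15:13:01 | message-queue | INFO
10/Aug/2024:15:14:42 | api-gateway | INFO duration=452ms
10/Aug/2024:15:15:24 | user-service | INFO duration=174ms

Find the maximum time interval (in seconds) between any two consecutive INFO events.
493

To find the longest gap:

1. Extract all INFO events in chronological order
2. Calculate time differences between consecutive events
3. Find the maximum difference
4. Longest gap: 493 seconds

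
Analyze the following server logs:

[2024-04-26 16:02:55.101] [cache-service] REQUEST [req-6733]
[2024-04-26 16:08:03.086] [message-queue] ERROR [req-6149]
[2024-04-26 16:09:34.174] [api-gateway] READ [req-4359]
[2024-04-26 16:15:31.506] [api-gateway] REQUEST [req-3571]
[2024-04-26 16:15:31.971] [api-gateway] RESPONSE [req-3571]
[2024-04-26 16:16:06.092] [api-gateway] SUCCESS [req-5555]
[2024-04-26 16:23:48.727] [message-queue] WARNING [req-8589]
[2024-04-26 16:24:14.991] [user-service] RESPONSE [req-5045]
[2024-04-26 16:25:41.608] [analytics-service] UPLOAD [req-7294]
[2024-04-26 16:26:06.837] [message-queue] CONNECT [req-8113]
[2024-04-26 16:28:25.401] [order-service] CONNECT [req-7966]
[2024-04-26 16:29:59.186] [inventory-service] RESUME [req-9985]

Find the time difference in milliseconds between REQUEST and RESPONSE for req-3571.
465

To calculate latency:

1. Find REQUEST with id req-3571: 2024-04-26 16:15:31.506
2. Find RESPONSE with id req-3571: 2024-04-26 16:15:31.971
3. Latency: 2024-04-26 16:15:31.971 - 2024-04-26 16:15:31.506 = 465ms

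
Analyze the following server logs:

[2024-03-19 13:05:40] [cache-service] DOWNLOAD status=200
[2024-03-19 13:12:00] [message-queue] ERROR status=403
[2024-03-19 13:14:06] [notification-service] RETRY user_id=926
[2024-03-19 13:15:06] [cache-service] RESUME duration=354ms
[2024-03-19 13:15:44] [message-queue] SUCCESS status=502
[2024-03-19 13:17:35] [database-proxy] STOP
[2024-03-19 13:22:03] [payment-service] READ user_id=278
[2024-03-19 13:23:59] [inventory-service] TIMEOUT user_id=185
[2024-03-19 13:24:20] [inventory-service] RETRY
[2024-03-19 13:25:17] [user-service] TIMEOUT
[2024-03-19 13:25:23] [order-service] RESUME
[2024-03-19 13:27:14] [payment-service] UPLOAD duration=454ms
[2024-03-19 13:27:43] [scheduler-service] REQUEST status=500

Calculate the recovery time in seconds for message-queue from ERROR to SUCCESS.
224

To calculate recovery time:

1. Find ERROR event for message-queue: 2024-03-19 13:12:00
2. Find next SUCCESS event for message-queue: 2024-03-19 13:15:44
3. Recovery time: 2024-03-19 13:15:44 - 2024-03-19 13:12:00 = 224 seconds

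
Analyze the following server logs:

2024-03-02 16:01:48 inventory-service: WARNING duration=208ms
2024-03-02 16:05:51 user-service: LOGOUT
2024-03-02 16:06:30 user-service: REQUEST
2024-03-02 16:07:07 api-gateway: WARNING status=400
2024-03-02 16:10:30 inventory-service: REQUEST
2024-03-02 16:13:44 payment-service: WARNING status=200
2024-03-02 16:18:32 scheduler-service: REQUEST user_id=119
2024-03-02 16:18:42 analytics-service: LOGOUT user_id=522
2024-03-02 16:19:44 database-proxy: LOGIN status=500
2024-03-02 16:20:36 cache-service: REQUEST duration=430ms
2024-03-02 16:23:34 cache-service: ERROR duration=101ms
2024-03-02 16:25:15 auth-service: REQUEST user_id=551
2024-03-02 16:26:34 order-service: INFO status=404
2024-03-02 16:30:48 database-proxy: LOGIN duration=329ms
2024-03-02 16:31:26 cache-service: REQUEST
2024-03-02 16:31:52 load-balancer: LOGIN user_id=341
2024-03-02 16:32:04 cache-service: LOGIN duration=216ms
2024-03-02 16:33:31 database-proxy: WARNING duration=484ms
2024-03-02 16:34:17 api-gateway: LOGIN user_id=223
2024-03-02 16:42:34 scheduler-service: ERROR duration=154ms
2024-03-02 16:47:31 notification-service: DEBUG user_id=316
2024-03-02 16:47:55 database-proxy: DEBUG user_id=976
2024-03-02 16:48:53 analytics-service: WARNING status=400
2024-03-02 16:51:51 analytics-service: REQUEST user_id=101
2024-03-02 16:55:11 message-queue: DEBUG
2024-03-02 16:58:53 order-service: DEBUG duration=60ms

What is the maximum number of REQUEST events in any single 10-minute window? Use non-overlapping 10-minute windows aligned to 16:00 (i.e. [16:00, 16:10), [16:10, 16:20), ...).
2

To find the burst window:

1. Divide the log period into non-overlapping 10-minute windows starting at 16:00
2. Count REQUEST events in each window
3. Find the window with maximum count
4. Maximum events in a window: 2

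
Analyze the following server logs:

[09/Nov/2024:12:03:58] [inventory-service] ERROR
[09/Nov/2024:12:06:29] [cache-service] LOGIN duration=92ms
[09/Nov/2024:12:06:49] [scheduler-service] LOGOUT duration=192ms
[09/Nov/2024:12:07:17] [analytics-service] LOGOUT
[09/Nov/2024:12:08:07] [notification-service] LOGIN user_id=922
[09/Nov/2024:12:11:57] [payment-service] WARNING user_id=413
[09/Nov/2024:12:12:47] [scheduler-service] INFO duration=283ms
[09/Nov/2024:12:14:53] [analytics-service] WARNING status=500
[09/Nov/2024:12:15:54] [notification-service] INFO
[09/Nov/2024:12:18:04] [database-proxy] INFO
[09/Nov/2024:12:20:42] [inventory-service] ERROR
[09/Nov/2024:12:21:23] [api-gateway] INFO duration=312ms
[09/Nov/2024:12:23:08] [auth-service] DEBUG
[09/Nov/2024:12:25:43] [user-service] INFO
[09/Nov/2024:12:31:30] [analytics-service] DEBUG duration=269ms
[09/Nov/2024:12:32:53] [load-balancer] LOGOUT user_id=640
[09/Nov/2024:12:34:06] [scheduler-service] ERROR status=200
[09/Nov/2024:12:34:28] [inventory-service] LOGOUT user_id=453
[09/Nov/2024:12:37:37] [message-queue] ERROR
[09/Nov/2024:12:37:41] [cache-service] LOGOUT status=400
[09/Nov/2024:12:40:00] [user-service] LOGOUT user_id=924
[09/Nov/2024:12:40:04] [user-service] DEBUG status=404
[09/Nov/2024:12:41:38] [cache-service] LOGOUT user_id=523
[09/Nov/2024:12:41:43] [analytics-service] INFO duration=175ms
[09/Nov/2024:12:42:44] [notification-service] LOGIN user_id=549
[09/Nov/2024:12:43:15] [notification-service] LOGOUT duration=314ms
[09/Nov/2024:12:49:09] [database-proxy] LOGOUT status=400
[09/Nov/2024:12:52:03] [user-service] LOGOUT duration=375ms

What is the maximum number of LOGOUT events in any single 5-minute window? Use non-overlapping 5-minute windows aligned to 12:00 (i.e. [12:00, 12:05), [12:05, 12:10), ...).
3

To find the burst window:

1. Divide the log period into non-overlapping 5-minute windows starting at 12:00
2. Count LOGOUT events in each window
3. Find the window with maximum count
4. Maximum events in a window: 3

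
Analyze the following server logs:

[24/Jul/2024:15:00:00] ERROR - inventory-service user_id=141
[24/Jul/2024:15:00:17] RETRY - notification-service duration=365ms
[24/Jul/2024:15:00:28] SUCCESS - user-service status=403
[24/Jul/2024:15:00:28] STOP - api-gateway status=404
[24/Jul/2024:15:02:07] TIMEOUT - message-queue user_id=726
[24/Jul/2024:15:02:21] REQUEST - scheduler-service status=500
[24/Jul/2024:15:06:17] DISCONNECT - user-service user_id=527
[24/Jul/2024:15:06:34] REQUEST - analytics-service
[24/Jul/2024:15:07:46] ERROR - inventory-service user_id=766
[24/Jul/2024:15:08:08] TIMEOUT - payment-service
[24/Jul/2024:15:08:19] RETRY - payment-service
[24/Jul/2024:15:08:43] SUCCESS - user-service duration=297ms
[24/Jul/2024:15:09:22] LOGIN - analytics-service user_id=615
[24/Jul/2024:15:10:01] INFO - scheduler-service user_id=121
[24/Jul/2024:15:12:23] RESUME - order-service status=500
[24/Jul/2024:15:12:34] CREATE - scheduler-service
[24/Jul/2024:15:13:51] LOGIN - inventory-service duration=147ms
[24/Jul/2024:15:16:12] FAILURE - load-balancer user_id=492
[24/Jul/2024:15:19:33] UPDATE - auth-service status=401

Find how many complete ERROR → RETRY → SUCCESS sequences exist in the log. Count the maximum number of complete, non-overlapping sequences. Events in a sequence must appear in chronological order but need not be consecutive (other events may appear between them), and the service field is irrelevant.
2

To count sequences:

1. Look for pattern: ERROR → RETRY → SUCCESS
2. Greedily scan the log in chronological order, matching each sequence element in turn (ignoring service)
3. Each time the full pattern completes, increment the count and restart matching from the next event
4. Complete non-overlapping sequences found: 2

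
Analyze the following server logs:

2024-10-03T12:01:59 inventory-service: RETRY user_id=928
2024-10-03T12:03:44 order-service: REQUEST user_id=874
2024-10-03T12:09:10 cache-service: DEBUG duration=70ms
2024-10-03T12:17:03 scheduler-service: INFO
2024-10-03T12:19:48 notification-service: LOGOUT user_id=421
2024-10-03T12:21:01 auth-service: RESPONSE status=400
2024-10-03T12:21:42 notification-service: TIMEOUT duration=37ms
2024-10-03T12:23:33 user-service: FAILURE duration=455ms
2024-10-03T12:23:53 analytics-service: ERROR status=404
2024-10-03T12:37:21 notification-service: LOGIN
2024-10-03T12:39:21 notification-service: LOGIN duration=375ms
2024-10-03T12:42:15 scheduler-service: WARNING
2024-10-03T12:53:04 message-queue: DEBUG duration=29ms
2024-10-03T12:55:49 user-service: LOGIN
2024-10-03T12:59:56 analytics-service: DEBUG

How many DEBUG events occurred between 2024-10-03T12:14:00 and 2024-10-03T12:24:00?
0

To count events in the time window:

1. Window boundaries: 2024-10-03T12:14:00 to 2024-10-03T12:24:00
2. Filter for DEBUG events within this window
3. Count matching events: 0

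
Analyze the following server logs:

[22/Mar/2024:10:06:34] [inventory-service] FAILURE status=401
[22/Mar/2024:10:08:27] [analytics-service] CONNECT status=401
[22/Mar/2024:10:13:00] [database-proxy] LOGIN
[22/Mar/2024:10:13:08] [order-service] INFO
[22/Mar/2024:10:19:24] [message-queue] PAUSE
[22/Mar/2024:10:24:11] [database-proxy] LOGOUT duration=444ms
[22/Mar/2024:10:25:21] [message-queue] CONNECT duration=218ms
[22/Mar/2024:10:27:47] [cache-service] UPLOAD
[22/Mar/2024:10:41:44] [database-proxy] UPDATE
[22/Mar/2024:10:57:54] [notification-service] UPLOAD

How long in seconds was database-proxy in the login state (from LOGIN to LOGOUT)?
671

To calculate state duration:

1. Find LOGIN event for database-proxy: 22/Mar/2024:10:13:00
2. Find LOGOUT event for database-proxy: 22/Mar/2024:10:24:11
3. Calculate duration: 22/Mar/2024:10:24:11 - 22/Mar/2024:10:13:00 = 671 seconds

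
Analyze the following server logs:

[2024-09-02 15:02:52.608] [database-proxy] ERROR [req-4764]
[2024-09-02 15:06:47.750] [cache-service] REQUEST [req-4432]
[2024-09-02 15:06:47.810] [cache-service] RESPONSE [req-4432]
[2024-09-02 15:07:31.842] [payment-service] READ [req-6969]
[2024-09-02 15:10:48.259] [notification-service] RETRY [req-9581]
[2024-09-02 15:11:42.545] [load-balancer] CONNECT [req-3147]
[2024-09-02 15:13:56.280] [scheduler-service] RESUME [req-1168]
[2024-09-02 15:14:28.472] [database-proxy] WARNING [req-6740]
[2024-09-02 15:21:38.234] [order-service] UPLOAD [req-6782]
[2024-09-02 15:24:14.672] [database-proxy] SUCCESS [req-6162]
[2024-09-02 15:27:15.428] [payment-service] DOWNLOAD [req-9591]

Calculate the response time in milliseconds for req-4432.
60

To calculate latency:

1. Find REQUEST with id req-4432: 2024-09-02 15:06:47.750
2. Find RESPONSE with id req-4432: 2024-09-02 15:06:47.810
3. Latency: 2024-09-02 15:06:47.810 - 2024-09-02 15:06:47.750 = 60ms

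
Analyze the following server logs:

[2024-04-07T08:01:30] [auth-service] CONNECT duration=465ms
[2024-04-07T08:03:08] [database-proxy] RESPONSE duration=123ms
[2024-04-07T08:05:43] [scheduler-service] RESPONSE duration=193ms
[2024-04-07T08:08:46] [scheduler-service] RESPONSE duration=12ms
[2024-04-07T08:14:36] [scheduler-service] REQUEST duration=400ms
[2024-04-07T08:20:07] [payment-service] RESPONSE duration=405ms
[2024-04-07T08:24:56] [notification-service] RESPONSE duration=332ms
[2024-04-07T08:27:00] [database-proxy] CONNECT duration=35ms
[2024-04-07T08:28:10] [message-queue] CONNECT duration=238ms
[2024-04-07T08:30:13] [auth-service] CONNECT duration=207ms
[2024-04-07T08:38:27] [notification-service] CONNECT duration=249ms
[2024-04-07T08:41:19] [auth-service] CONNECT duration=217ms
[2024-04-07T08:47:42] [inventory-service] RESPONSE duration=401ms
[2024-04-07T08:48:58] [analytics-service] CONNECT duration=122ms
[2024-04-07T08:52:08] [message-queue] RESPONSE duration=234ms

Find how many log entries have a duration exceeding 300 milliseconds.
5

To count timeouts:

1. Threshold: 300ms
2. Extract duration from each log entry
3. Count entries where duration > 300
4. Timeout count: 5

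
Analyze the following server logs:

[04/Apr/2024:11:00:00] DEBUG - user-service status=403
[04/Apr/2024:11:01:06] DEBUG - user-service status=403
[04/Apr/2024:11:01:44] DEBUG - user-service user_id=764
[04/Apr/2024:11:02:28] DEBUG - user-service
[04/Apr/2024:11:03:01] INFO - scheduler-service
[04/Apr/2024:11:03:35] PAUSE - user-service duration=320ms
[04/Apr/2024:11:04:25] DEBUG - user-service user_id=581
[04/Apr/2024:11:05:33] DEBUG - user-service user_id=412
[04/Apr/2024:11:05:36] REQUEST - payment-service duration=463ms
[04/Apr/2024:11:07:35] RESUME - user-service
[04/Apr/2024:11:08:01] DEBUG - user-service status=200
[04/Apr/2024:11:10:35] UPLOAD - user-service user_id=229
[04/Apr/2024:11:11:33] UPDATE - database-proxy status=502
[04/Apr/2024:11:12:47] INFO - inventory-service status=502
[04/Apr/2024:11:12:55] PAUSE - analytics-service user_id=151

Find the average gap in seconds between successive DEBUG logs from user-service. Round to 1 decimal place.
80.2

To calculate average interval:

1. Find all DEBUG events for user-service in order
2. Calculate time gaps between consecutive events
3. Compute mean of gaps: 481 / 6 = 80.2 seconds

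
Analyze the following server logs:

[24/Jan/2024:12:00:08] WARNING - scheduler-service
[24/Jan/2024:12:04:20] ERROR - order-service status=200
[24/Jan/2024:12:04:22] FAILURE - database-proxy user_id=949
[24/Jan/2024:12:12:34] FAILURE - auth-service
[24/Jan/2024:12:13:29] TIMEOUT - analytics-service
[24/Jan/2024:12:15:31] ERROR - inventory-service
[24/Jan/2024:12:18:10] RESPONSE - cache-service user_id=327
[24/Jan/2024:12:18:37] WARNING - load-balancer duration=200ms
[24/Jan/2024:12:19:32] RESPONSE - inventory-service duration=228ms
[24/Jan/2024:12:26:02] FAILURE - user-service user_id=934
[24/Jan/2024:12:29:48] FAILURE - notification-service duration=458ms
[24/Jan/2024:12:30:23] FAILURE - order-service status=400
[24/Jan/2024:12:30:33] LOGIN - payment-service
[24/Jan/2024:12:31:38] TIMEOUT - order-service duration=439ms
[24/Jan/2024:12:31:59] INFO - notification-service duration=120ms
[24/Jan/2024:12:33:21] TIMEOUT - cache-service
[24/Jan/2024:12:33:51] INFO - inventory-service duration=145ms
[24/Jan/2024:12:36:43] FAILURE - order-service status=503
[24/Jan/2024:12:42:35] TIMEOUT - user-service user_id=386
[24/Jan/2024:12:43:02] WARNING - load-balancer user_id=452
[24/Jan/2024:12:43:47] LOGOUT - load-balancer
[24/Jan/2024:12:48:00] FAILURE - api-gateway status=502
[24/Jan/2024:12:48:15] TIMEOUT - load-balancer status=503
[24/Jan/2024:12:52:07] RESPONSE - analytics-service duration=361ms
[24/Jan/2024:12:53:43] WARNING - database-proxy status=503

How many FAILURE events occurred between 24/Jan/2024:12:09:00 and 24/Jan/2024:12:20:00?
1

To count events in the time window:

1. Window boundaries: 24/Jan/2024:12:09:00 to 24/Jan/2024:12:20:00
2. Filter for FAILURE events within this window
3. Count matching events: 1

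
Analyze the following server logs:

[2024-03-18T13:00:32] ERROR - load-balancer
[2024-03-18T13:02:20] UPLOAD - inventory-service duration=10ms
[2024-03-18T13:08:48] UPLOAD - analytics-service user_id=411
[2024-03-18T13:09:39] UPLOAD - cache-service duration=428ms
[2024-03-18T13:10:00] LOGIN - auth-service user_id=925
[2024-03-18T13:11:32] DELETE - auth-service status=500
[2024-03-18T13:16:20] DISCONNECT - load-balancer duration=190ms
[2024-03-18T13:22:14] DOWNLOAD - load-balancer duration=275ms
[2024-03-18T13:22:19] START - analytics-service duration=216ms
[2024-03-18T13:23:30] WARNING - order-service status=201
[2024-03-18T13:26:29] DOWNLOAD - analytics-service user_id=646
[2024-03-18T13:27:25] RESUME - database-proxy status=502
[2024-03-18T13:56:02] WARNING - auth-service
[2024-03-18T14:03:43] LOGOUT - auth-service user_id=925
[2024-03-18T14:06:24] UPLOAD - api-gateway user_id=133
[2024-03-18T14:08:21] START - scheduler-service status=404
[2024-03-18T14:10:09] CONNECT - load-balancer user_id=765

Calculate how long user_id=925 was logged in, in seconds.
3223

To calculate session duration:

1. Find LOGIN event for user_id=925: 2024-03-18T13:10:00
2. Find LOGOUT event for user_id=925: 2024-03-18T14:03:43
3. Session duration: 2024-03-18T14:03:43 - 2024-03-18T13:10:00 = 3223 seconds (53 minutes)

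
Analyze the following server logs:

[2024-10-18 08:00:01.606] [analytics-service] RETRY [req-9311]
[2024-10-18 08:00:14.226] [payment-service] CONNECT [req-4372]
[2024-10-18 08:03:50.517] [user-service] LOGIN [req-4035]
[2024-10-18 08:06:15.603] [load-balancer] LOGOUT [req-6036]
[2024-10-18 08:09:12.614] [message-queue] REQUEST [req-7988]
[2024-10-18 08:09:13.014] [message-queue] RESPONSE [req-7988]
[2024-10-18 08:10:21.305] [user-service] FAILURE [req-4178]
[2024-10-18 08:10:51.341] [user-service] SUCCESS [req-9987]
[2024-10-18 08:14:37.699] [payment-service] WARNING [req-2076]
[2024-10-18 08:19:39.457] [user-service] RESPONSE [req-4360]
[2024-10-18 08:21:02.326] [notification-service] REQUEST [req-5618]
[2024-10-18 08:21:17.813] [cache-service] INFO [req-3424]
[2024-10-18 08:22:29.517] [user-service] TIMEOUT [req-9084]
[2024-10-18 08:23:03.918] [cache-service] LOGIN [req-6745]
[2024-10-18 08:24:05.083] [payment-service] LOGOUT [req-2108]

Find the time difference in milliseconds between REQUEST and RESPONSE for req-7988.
400

To calculate latency:

1. Find REQUEST with id req-7988: 2024-10-18 08:09:12.614
2. Find RESPONSE with id req-7988: 2024-10-18 08:09:13.014
3. Latency: 2024-10-18 08:09:13.014 - 2024-10-18 08:09:12.614 = 400ms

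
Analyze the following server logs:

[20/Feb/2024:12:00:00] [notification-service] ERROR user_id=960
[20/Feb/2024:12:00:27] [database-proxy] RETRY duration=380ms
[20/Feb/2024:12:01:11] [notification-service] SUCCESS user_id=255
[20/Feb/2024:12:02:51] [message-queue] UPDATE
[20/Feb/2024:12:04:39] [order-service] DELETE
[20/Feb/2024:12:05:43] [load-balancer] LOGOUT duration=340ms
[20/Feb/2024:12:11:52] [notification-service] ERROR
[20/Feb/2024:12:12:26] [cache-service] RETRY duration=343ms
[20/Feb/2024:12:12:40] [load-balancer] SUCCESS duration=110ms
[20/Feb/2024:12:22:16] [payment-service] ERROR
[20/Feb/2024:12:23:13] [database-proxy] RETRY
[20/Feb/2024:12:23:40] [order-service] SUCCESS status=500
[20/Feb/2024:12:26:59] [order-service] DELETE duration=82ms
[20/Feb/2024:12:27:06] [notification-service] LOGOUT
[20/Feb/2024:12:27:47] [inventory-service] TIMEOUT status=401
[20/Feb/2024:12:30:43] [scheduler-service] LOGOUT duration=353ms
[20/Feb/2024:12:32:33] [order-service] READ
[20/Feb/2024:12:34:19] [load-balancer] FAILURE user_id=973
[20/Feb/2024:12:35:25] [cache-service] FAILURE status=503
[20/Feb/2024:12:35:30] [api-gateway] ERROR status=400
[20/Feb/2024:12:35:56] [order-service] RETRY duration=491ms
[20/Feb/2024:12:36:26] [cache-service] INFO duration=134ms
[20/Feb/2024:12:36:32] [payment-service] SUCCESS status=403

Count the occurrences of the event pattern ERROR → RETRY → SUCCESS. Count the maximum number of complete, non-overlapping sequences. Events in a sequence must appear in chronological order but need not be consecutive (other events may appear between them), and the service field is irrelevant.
4

To count sequences:

1. Look for pattern: ERROR → RETRY → SUCCESS
2. Greedily scan the log in chronological order, matching each sequence element in turn (ignoring service)
3. Each time the full pattern completes, increment the count and restart matching from the next event
4. Complete non-overlapping sequences found: 4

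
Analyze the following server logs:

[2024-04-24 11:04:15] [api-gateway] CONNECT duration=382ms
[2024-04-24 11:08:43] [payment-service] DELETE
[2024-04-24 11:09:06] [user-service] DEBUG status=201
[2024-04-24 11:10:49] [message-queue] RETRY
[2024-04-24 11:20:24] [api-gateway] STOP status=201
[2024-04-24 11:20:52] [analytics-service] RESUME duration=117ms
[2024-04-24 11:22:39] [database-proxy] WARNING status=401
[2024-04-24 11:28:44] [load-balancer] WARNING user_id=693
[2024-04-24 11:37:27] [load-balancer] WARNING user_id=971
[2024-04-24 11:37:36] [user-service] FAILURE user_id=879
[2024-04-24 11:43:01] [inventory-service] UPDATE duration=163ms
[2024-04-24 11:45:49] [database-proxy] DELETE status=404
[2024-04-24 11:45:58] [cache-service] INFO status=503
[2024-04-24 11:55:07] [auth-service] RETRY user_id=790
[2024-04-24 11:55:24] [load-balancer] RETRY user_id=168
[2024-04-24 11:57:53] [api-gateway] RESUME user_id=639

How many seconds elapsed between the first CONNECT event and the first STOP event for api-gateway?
969

To find the time between events:

1. Locate the first CONNECT event for api-gateway: 2024-04-24 11:04:15
2. Locate the first STOP event for api-gateway: 2024-04-24 11:20:24
3. Calculate the difference: 2024-04-24 11:20:24 - 2024-04-24 11:04:15 = 969 seconds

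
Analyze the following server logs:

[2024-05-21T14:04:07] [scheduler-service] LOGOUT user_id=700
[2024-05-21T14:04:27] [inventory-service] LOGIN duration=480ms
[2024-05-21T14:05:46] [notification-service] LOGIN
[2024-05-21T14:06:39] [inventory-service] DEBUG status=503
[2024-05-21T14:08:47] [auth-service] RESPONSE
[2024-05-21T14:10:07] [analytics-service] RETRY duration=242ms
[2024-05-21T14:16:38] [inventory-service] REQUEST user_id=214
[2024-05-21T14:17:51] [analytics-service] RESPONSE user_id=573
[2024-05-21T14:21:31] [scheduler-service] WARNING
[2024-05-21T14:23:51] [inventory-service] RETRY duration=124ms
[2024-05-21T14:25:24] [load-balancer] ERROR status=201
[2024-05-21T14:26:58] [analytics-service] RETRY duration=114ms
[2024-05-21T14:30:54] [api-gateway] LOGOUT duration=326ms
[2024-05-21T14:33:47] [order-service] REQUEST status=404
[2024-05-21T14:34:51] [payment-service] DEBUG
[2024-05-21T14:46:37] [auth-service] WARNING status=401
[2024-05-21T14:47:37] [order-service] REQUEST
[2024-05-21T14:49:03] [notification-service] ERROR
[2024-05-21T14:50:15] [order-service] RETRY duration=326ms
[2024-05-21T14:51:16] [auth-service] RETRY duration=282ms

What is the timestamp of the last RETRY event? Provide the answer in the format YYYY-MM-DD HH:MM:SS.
2024-05-21 14:51:16

To find the last event:

1. Filter for all RETRY events
2. Sort by timestamp
3. Select the last one
4. Timestamp: 2024-05-21 14:51:16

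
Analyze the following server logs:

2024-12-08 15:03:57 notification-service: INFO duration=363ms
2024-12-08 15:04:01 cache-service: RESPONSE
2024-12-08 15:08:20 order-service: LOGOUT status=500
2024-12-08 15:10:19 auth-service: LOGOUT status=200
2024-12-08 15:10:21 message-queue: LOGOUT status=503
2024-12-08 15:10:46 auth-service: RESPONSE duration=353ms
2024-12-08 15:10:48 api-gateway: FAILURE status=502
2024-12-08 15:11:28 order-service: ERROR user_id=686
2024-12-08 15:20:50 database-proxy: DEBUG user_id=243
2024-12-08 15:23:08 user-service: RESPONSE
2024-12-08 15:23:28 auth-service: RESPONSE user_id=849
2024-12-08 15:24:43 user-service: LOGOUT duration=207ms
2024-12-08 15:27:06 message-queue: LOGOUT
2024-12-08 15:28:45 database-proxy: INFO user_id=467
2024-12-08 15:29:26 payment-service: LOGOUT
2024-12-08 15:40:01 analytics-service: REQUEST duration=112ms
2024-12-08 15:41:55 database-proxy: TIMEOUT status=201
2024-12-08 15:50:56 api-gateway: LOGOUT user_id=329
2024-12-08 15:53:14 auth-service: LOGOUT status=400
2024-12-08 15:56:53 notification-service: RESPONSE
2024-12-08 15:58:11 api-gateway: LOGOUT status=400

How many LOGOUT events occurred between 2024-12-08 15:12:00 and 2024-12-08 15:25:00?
1

To count events in the time window:

1. Window boundaries: 2024-12-08 15:12:00 to 2024-12-08 15:25:00
2. Filter for LOGOUT events within this window
3. Count matching events: 1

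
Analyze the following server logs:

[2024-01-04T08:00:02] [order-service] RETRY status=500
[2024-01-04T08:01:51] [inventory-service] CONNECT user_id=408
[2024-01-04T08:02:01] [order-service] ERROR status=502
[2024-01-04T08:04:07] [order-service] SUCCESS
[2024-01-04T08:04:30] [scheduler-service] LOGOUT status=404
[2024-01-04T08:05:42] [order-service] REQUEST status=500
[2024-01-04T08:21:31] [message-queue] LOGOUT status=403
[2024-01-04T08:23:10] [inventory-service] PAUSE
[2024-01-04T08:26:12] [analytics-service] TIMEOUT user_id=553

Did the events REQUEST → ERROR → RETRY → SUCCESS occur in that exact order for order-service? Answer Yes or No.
No

To verify sequence order:

1. Find all events in sequence REQUEST → ERROR → RETRY → SUCCESS for order-service
2. Extract their timestamps
3. Check if timestamps are in ascending order
4. Result: No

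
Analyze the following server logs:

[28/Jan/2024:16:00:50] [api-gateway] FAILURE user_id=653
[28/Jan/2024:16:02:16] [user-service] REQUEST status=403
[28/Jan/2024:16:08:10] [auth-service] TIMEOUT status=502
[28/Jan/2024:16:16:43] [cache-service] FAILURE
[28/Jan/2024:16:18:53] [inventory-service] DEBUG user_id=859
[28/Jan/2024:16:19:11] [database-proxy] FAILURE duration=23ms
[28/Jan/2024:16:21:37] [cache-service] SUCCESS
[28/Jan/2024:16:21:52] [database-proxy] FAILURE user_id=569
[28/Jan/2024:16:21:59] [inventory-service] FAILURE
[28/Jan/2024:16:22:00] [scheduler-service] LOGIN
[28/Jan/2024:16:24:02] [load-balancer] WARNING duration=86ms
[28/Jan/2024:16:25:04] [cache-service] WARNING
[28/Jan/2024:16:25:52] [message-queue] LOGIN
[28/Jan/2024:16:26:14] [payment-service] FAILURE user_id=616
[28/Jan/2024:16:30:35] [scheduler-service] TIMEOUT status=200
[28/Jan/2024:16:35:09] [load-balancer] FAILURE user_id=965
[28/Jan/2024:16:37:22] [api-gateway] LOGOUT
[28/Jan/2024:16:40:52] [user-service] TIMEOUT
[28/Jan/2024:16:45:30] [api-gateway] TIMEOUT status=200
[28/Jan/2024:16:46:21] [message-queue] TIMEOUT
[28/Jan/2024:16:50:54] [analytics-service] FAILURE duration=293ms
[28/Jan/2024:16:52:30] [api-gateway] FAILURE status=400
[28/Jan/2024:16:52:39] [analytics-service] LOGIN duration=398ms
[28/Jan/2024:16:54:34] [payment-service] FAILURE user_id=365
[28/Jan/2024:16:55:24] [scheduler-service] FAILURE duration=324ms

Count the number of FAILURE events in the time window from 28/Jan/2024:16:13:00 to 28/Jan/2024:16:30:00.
5

To count events in the time window:

1. Window boundaries: 28/Jan/2024:16:13:00 to 28/Jan/2024:16:30:00
2. Filter for FAILURE events within this window
3. Count matching events: 5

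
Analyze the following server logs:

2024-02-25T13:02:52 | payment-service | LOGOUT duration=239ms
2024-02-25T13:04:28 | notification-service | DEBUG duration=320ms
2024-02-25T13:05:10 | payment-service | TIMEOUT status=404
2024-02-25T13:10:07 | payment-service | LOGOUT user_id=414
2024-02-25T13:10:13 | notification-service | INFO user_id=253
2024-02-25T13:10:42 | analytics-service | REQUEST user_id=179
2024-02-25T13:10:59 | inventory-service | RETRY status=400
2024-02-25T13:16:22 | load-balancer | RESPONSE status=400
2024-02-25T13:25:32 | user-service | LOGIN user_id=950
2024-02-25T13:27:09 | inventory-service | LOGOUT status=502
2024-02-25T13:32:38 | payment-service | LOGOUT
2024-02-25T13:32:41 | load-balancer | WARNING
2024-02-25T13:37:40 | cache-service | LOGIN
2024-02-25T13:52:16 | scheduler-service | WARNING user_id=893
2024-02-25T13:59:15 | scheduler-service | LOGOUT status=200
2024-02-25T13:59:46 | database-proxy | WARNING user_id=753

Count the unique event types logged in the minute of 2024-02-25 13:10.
4

To count unique event types:

1. Filter events in the minute starting at 2024-02-25 13:10
2. Extract event types from matching entries
3. Count unique types: 4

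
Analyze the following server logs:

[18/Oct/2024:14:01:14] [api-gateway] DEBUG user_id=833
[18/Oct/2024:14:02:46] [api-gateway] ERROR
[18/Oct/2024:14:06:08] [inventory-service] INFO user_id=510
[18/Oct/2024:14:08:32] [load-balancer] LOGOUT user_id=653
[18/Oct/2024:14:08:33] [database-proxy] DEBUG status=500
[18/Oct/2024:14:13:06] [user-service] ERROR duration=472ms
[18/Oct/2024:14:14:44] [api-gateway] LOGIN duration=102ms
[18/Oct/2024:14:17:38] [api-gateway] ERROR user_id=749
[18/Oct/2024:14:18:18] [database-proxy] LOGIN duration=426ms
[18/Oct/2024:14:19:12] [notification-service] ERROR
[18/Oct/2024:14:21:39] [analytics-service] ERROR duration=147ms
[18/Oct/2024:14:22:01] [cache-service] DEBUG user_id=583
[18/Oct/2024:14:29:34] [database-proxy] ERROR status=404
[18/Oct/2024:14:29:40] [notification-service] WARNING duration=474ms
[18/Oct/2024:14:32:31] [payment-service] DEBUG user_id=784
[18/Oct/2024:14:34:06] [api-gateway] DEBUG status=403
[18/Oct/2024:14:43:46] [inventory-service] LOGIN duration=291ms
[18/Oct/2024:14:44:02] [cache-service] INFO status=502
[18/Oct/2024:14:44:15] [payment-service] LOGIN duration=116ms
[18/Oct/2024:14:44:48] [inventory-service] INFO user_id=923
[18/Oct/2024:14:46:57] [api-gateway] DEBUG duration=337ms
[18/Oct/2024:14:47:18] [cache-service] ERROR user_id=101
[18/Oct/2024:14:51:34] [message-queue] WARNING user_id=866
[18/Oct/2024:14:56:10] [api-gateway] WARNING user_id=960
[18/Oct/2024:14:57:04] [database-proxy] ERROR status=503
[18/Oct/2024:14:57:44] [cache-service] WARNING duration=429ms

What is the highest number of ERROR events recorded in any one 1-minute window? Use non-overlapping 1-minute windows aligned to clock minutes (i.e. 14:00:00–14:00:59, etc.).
1

To find the burst window:

1. Divide the log period into non-overlapping 1-minute windows starting at 14:00
2. Count ERROR events in each window
3. Find the window with maximum count
4. Maximum events in a window: 1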